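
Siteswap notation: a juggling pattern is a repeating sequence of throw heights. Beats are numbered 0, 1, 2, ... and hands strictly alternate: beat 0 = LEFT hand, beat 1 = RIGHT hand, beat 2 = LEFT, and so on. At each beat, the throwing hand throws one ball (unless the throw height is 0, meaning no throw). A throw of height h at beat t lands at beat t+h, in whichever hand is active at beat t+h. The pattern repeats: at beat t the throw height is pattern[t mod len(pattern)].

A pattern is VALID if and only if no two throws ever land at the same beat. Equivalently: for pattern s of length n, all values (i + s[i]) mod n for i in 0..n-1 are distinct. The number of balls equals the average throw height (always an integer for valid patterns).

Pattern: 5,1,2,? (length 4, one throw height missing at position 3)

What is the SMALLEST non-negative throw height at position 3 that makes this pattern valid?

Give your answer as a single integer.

i=0: (0 + 5) mod 4 = 1
i=1: (1 + 1) mod 4 = 2
i=2: (2 + 2) mod 4 = 0
i=3: s[i]=? (unknown)
Known residues: [0, 1, 2]; need a permutation of 0..3, so missing residue r = 3
Need (3 + s) mod 4 = 3; smallest s = (3 - 3) mod 4 = 0

Answer: 0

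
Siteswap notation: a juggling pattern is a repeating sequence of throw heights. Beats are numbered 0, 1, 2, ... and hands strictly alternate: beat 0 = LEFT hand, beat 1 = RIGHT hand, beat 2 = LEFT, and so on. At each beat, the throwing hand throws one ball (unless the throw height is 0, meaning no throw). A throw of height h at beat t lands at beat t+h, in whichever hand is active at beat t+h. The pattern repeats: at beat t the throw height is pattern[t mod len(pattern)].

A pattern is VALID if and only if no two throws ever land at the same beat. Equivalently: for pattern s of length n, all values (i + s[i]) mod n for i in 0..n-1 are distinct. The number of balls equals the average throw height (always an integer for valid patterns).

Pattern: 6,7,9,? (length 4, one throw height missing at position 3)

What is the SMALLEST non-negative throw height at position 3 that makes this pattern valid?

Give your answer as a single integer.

i=0: (0 + 6) mod 4 = 2
i=1: (1 + 7) mod 4 = 0
i=2: (2 + 9) mod 4 = 3
i=3: s[i]=? (unknown)
Known residues: [0, 2, 3]; need a permutation of 0..3, so missing residue r = 1
Need (3 + s) mod 4 = 1; smallest s = (1 - 3) mod 4 = 2

Answer: 2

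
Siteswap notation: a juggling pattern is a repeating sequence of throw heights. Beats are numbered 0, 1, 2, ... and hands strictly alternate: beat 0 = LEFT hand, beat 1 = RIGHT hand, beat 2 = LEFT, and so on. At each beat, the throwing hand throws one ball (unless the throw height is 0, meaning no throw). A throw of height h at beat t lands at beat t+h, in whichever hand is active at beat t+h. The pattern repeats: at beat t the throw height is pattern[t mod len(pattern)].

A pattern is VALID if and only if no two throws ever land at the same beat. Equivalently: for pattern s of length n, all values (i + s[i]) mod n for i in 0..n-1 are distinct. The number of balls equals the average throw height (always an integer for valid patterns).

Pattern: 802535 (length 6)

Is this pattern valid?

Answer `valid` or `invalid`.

i=0: (i + s[i]) mod n = (0 + 8) mod 6 = 2
i=1: (i + s[i]) mod n = (1 + 0) mod 6 = 1
i=2: (i + s[i]) mod n = (2 + 2) mod 6 = 4
i=3: (i + s[i]) mod n = (3 + 5) mod 6 = 2
i=4: (i + s[i]) mod n = (4 + 3) mod 6 = 1
i=5: (i + s[i]) mod n = (5 + 5) mod 6 = 4
Residues: [2, 1, 4, 2, 1, 4], distinct: False

Answer: invalid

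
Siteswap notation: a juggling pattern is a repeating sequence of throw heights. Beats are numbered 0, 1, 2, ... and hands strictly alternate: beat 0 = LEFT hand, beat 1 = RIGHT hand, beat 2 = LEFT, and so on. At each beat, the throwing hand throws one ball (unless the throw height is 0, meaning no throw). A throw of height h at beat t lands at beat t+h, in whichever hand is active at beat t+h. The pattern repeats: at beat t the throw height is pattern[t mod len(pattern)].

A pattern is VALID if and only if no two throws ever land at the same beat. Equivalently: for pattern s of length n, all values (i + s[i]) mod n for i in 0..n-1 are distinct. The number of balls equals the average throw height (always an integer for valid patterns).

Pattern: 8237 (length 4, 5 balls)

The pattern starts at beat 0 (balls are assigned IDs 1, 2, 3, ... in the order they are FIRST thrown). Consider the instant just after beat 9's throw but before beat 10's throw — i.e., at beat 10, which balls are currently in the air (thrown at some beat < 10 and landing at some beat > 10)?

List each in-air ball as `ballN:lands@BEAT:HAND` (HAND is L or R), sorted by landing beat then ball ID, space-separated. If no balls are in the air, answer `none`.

Beat 0 (L): throw ball1 h=8 -> lands@8:L; in-air after throw: [b1@8:L]
Beat 1 (R): throw ball2 h=2 -> lands@3:R; in-air after throw: [b2@3:R b1@8:L]
Beat 2 (L): throw ball3 h=3 -> lands@5:R; in-air after throw: [b2@3:R b3@5:R b1@8:L]
Beat 3 (R): throw ball2 h=7 -> lands@10:L; in-air after throw: [b3@5:R b1@8:L b2@10:L]
Beat 4 (L): throw ball4 h=8 -> lands@12:L; in-air after throw: [b3@5:R b1@8:L b2@10:L b4@12:L]
Beat 5 (R): throw ball3 h=2 -> lands@7:R; in-air after throw: [b3@7:R b1@8:L b2@10:L b4@12:L]
Beat 6 (L): throw ball5 h=3 -> lands@9:R; in-air after throw: [b3@7:R b1@8:L b5@9:R b2@10:L b4@12:L]
Beat 7 (R): throw ball3 h=7 -> lands@14:L; in-air after throw: [b1@8:L b5@9:R b2@10:L b4@12:L b3@14:L]
Beat 8 (L): throw ball1 h=8 -> lands@16:L; in-air after throw: [b5@9:R b2@10:L b4@12:L b3@14:L b1@16:L]
Beat 9 (R): throw ball5 h=2 -> lands@11:R; in-air after throw: [b2@10:L b5@11:R b4@12:L b3@14:L b1@16:L]
Beat 10 (L): throw ball2 h=3 -> lands@13:R; in-air after throw: [b5@11:R b4@12:L b2@13:R b3@14:L b1@16:L]

Answer: ball5:lands@11:R ball4:lands@12:L ball3:lands@14:L ball1:lands@16:L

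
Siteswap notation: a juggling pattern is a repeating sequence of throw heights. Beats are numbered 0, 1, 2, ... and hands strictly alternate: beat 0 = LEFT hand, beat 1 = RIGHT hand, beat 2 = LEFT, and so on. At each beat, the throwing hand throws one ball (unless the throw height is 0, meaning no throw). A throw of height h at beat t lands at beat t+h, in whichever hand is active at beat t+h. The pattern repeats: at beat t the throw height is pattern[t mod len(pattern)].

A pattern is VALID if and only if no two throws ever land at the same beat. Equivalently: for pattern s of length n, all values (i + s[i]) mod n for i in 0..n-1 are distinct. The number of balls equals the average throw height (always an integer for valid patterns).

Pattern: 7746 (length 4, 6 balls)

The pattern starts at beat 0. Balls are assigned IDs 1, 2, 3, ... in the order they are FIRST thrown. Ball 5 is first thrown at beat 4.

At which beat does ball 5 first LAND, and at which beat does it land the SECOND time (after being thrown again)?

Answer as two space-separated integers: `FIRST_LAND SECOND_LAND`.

Answer: 11 17

Derivation:
Beat 0 (L): throw ball1 h=7 -> lands@7:R; in-air after throw: [b1@7:R]
Beat 1 (R): throw ball2 h=7 -> lands@8:L; in-air after throw: [b1@7:R b2@8:L]
Beat 2 (L): throw ball3 h=4 -> lands@6:L; in-air after throw: [b3@6:L b1@7:R b2@8:L]
Beat 3 (R): throw ball4 h=6 -> lands@9:R; in-air after throw: [b3@6:L b1@7:R b2@8:L b4@9:R]
Beat 4 (L): throw ball5 h=7 -> lands@11:R; in-air after throw: [b3@6:L b1@7:R b2@8:L b4@9:R b5@11:R]
Beat 5 (R): throw ball6 h=7 -> lands@12:L; in-air after throw: [b3@6:L b1@7:R b2@8:L b4@9:R b5@11:R b6@12:L]
Beat 6 (L): throw ball3 h=4 -> lands@10:L; in-air after throw: [b1@7:R b2@8:L b4@9:R b3@10:L b5@11:R b6@12:L]
Beat 7 (R): throw ball1 h=6 -> lands@13:R; in-air after throw: [b2@8:L b4@9:R b3@10:L b5@11:R b6@12:L b1@13:R]
Beat 8 (L): throw ball2 h=7 -> lands@15:R; in-air after throw: [b4@9:R b3@10:L b5@11:R b6@12:L b1@13:R b2@15:R]
Beat 9 (R): throw ball4 h=7 -> lands@16:L; in-air after throw: [b3@10:L b5@11:R b6@12:L b1@13:R b2@15:R b4@16:L]
Beat 10 (L): throw ball3 h=4 -> lands@14:L; in-air after throw: [b5@11:R b6@12:L b1@13:R b3@14:L b2@15:R b4@16:L]
Beat 11 (R): throw ball5 h=6 -> lands@17:R; in-air after throw: [b6@12:L b1@13:R b3@14:L b2@15:R b4@16:L b5@17:R]
Beat 12 (L): throw ball6 h=7 -> lands@19:R; in-air after throw: [b1@13:R b3@14:L b2@15:R b4@16:L b5@17:R b6@19:R]
Beat 13 (R): throw ball1 h=7 -> lands@20:L; in-air after throw: [b3@14:L b2@15:R b4@16:L b5@17:R b6@19:R b1@20:L]
Beat 14 (L): throw ball3 h=4 -> lands@18:L; in-air after throw: [b2@15:R b4@16:L b5@17:R b3@18:L b6@19:R b1@20:L]
Beat 15 (R): throw ball2 h=6 -> lands@21:R; in-air after throw: [b4@16:L b5@17:R b3@18:L b6@19:R b1@20:L b2@21:R]
Beat 16 (L): throw ball4 h=7 -> lands@23:R; in-air after throw: [b5@17:R b3@18:L b6@19:R b1@20:L b2@21:R b4@23:R]
Beat 17 (R): throw ball5 h=7 -> lands@24:L; in-air after throw: [b3@18:L b6@19:R b1@20:L b2@21:R b4@23:R b5@24:L]
Ball 5: thrown@4 h=7 -> first land @11; rethrown@11 h=6 -> second land @17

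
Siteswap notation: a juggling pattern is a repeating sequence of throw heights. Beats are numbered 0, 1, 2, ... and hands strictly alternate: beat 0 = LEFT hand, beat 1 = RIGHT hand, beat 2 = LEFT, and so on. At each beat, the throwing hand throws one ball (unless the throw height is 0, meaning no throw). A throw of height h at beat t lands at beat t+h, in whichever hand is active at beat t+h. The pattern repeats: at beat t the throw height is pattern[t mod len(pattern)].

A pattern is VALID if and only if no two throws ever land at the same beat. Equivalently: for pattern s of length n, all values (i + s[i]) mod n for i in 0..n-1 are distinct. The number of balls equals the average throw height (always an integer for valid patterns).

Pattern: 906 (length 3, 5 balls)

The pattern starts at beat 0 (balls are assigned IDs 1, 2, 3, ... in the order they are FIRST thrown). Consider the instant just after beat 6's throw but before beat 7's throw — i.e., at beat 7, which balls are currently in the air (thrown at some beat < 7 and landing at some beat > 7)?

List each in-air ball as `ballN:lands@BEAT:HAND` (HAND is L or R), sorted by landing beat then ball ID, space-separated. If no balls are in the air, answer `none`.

Beat 0 (L): throw ball1 h=9 -> lands@9:R; in-air after throw: [b1@9:R]
Beat 2 (L): throw ball2 h=6 -> lands@8:L; in-air after throw: [b2@8:L b1@9:R]
Beat 3 (R): throw ball3 h=9 -> lands@12:L; in-air after throw: [b2@8:L b1@9:R b3@12:L]
Beat 5 (R): throw ball4 h=6 -> lands@11:R; in-air after throw: [b2@8:L b1@9:R b4@11:R b3@12:L]
Beat 6 (L): throw ball5 h=9 -> lands@15:R; in-air after throw: [b2@8:L b1@9:R b4@11:R b3@12:L b5@15:R]

Answer: ball2:lands@8:L ball1:lands@9:R ball4:lands@11:R ball3:lands@12:L ball5:lands@15:R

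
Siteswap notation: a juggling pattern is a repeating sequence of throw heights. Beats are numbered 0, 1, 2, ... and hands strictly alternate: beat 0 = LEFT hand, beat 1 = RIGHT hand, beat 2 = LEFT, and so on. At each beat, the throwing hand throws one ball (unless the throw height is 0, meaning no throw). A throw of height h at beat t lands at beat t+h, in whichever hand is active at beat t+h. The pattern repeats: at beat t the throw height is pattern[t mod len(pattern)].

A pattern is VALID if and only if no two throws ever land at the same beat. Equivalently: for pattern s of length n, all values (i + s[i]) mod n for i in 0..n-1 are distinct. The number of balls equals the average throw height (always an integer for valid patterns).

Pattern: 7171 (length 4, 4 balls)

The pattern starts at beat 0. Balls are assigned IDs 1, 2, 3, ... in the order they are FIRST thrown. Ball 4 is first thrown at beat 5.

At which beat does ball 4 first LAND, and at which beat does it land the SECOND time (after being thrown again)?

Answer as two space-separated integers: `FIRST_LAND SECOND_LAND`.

Answer: 6 13

Derivation:
Beat 0 (L): throw ball1 h=7 -> lands@7:R; in-air after throw: [b1@7:R]
Beat 1 (R): throw ball2 h=1 -> lands@2:L; in-air after throw: [b2@2:L b1@7:R]
Beat 2 (L): throw ball2 h=7 -> lands@9:R; in-air after throw: [b1@7:R b2@9:R]
Beat 3 (R): throw ball3 h=1 -> lands@4:L; in-air after throw: [b3@4:L b1@7:R b2@9:R]
Beat 4 (L): throw ball3 h=7 -> lands@11:R; in-air after throw: [b1@7:R b2@9:R b3@11:R]
Beat 5 (R): throw ball4 h=1 -> lands@6:L; in-air after throw: [b4@6:L b1@7:R b2@9:R b3@11:R]
Beat 6 (L): throw ball4 h=7 -> lands@13:R; in-air after throw: [b1@7:R b2@9:R b3@11:R b4@13:R]
Beat 7 (R): throw ball1 h=1 -> lands@8:L; in-air after throw: [b1@8:L b2@9:R b3@11:R b4@13:R]
Beat 8 (L): throw ball1 h=7 -> lands@15:R; in-air after throw: [b2@9:R b3@11:R b4@13:R b1@15:R]
Beat 9 (R): throw ball2 h=1 -> lands@10:L; in-air after throw: [b2@10:L b3@11:R b4@13:R b1@15:R]
Beat 10 (L): throw ball2 h=7 -> lands@17:R; in-air after throw: [b3@11:R b4@13:R b1@15:R b2@17:R]
Beat 11 (R): throw ball3 h=1 -> lands@12:L; in-air after throw: [b3@12:L b4@13:R b1@15:R b2@17:R]
Beat 12 (L): throw ball3 h=7 -> lands@19:R; in-air after throw: [b4@13:R b1@15:R b2@17:R b3@19:R]
Beat 13 (R): throw ball4 h=1 -> lands@14:L; in-air after throw: [b4@14:L b1@15:R b2@17:R b3@19:R]
Ball 4: thrown@5 h=1 -> first land @6; rethrown@6 h=7 -> second land @13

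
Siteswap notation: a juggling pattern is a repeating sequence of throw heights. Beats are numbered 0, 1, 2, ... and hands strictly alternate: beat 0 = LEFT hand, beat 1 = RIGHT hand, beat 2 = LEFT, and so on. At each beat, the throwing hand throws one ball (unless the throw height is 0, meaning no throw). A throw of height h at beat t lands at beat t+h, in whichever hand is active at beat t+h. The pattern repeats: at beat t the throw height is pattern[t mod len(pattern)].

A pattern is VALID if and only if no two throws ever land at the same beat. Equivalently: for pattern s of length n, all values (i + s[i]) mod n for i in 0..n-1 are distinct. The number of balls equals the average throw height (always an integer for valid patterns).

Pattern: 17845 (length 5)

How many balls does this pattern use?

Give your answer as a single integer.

Answer: 5

Derivation:
Pattern = [1, 7, 8, 4, 5], length n = 5
  position 0: throw height = 1, running sum = 1
  position 1: throw height = 7, running sum = 8
  position 2: throw height = 8, running sum = 16
  position 3: throw height = 4, running sum = 20
  position 4: throw height = 5, running sum = 25
Total sum = 25; balls = sum / n = 25 / 5 = 5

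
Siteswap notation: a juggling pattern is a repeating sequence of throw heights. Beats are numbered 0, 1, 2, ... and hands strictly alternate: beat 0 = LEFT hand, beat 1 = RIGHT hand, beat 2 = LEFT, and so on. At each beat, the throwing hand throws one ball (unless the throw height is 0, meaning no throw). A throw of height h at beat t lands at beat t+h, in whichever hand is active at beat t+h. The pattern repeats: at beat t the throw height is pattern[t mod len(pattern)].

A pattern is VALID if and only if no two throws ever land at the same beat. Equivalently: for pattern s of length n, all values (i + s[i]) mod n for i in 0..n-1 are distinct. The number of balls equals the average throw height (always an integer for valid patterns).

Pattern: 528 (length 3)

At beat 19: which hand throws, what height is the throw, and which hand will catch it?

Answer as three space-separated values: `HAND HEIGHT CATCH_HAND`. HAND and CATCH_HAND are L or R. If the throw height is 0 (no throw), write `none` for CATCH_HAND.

Beat 19: 19 mod 2 = 1, so hand = R
Throw height = pattern[19 mod 3] = pattern[1] = 2
Lands at beat 19+2=21, 21 mod 2 = 1, so catch hand = R

Answer: R 2 R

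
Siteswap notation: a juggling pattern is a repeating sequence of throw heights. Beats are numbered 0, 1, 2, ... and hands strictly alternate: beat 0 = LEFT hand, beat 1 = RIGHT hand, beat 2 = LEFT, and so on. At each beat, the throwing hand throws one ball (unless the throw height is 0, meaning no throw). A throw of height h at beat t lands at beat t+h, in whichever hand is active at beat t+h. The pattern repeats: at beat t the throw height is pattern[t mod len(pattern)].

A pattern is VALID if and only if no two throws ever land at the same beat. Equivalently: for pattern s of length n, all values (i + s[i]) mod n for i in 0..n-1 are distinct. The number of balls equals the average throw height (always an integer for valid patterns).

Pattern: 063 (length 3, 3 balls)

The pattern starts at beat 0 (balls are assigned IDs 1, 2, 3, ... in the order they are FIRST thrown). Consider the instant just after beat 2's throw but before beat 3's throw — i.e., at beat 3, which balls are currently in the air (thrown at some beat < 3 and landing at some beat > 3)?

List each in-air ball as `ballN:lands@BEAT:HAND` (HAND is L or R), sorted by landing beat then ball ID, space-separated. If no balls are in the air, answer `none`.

Beat 1 (R): throw ball1 h=6 -> lands@7:R; in-air after throw: [b1@7:R]
Beat 2 (L): throw ball2 h=3 -> lands@5:R; in-air after throw: [b2@5:R b1@7:R]

Answer: ball2:lands@5:R ball1:lands@7:R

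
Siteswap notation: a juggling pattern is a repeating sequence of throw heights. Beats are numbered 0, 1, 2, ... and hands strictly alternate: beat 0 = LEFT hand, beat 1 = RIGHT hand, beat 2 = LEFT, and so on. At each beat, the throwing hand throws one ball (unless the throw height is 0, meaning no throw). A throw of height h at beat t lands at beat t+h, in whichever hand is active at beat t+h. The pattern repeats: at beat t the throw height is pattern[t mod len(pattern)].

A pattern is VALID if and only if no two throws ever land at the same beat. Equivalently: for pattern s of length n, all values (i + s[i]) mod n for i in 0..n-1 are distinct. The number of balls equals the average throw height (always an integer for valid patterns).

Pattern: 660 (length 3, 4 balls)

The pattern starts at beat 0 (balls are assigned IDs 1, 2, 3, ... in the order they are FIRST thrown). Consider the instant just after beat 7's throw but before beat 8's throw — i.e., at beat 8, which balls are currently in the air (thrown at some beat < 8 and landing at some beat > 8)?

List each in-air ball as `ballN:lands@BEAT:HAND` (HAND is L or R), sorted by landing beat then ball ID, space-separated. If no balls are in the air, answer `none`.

Answer: ball3:lands@9:R ball4:lands@10:L ball1:lands@12:L ball2:lands@13:R

Derivation:
Beat 0 (L): throw ball1 h=6 -> lands@6:L; in-air after throw: [b1@6:L]
Beat 1 (R): throw ball2 h=6 -> lands@7:R; in-air after throw: [b1@6:L b2@7:R]
Beat 3 (R): throw ball3 h=6 -> lands@9:R; in-air after throw: [b1@6:L b2@7:R b3@9:R]
Beat 4 (L): throw ball4 h=6 -> lands@10:L; in-air after throw: [b1@6:L b2@7:R b3@9:R b4@10:L]
Beat 6 (L): throw ball1 h=6 -> lands@12:L; in-air after throw: [b2@7:R b3@9:R b4@10:L b1@12:L]
Beat 7 (R): throw ball2 h=6 -> lands@13:R; in-air after throw: [b3@9:R b4@10:L b1@12:L b2@13:R]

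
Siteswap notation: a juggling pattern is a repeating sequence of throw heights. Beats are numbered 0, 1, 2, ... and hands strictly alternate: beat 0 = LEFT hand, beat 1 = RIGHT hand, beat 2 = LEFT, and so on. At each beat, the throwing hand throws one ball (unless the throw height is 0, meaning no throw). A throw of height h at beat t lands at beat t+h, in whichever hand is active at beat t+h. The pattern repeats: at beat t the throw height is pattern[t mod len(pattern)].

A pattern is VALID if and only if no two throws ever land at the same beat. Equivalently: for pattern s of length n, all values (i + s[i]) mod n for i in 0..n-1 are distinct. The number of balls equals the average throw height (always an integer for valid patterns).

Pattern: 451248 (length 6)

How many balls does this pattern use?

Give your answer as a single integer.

Answer: 4

Derivation:
Pattern = [4, 5, 1, 2, 4, 8], length n = 6
  position 0: throw height = 4, running sum = 4
  position 1: throw height = 5, running sum = 9
  position 2: throw height = 1, running sum = 10
  position 3: throw height = 2, running sum = 12
  position 4: throw height = 4, running sum = 16
  position 5: throw height = 8, running sum = 24
Total sum = 24; balls = sum / n = 24 / 6 = 4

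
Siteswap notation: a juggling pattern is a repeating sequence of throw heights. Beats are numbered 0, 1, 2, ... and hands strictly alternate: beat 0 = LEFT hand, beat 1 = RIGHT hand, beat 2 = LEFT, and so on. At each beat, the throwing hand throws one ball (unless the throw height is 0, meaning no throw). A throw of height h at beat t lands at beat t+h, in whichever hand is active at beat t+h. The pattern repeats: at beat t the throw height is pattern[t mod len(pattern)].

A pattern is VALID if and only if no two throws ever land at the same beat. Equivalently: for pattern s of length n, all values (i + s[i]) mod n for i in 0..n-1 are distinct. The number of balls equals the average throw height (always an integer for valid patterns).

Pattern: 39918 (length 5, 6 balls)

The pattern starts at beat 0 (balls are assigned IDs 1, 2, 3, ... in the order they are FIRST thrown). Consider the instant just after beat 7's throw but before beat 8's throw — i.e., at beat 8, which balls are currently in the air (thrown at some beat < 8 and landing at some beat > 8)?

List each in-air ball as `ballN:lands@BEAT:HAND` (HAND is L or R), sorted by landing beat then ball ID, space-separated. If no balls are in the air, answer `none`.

Beat 0 (L): throw ball1 h=3 -> lands@3:R; in-air after throw: [b1@3:R]
Beat 1 (R): throw ball2 h=9 -> lands@10:L; in-air after throw: [b1@3:R b2@10:L]
Beat 2 (L): throw ball3 h=9 -> lands@11:R; in-air after throw: [b1@3:R b2@10:L b3@11:R]
Beat 3 (R): throw ball1 h=1 -> lands@4:L; in-air after throw: [b1@4:L b2@10:L b3@11:R]
Beat 4 (L): throw ball1 h=8 -> lands@12:L; in-air after throw: [b2@10:L b3@11:R b1@12:L]
Beat 5 (R): throw ball4 h=3 -> lands@8:L; in-air after throw: [b4@8:L b2@10:L b3@11:R b1@12:L]
Beat 6 (L): throw ball5 h=9 -> lands@15:R; in-air after throw: [b4@8:L b2@10:L b3@11:R b1@12:L b5@15:R]
Beat 7 (R): throw ball6 h=9 -> lands@16:L; in-air after throw: [b4@8:L b2@10:L b3@11:R b1@12:L b5@15:R b6@16:L]
Beat 8 (L): throw ball4 h=1 -> lands@9:R; in-air after throw: [b4@9:R b2@10:L b3@11:R b1@12:L b5@15:R b6@16:L]

Answer: ball2:lands@10:L ball3:lands@11:R ball1:lands@12:L ball5:lands@15:R ball6:lands@16:L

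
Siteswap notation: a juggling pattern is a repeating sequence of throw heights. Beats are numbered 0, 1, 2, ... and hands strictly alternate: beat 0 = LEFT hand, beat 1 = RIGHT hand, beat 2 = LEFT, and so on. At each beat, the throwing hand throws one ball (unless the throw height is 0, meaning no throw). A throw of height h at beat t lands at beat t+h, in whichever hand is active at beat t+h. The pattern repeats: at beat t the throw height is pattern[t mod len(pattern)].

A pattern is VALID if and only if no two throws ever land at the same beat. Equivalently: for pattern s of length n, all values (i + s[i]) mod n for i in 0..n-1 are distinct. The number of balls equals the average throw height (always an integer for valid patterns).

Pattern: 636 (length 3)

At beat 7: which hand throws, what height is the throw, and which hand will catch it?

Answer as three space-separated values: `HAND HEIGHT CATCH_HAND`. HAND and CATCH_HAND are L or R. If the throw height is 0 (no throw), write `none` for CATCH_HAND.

Answer: R 3 L

Derivation:
Beat 7: 7 mod 2 = 1, so hand = R
Throw height = pattern[7 mod 3] = pattern[1] = 3
Lands at beat 7+3=10, 10 mod 2 = 0, so catch hand = L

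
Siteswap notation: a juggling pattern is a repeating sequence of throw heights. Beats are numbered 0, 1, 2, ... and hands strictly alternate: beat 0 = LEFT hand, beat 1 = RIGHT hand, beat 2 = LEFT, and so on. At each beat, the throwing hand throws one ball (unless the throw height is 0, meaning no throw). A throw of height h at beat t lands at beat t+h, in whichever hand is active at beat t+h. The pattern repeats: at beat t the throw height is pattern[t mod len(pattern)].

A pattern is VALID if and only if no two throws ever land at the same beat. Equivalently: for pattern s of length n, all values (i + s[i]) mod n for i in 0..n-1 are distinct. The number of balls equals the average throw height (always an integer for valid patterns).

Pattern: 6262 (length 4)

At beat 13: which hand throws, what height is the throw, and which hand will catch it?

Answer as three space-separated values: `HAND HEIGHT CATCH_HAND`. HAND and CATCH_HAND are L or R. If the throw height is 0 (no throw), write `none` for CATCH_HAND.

Beat 13: 13 mod 2 = 1, so hand = R
Throw height = pattern[13 mod 4] = pattern[1] = 2
Lands at beat 13+2=15, 15 mod 2 = 1, so catch hand = R

Answer: R 2 R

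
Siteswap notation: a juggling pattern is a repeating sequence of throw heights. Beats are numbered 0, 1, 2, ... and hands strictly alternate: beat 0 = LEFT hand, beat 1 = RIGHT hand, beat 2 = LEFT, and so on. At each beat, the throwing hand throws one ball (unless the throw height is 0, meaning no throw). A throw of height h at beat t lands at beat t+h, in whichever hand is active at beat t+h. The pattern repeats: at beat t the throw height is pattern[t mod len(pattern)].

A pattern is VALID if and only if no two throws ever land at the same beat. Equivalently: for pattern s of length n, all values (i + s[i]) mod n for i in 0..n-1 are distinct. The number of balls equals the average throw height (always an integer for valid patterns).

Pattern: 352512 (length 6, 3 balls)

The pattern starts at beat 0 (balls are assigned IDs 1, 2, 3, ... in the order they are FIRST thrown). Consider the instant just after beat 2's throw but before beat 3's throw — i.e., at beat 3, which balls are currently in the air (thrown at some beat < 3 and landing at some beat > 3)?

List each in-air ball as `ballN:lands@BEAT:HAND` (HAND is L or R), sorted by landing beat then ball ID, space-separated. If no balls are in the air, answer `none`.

Answer: ball3:lands@4:L ball2:lands@6:L

Derivation:
Beat 0 (L): throw ball1 h=3 -> lands@3:R; in-air after throw: [b1@3:R]
Beat 1 (R): throw ball2 h=5 -> lands@6:L; in-air after throw: [b1@3:R b2@6:L]
Beat 2 (L): throw ball3 h=2 -> lands@4:L; in-air after throw: [b1@3:R b3@4:L b2@6:L]
Beat 3 (R): throw ball1 h=5 -> lands@8:L; in-air after throw: [b3@4:L b2@6:L b1@8:L]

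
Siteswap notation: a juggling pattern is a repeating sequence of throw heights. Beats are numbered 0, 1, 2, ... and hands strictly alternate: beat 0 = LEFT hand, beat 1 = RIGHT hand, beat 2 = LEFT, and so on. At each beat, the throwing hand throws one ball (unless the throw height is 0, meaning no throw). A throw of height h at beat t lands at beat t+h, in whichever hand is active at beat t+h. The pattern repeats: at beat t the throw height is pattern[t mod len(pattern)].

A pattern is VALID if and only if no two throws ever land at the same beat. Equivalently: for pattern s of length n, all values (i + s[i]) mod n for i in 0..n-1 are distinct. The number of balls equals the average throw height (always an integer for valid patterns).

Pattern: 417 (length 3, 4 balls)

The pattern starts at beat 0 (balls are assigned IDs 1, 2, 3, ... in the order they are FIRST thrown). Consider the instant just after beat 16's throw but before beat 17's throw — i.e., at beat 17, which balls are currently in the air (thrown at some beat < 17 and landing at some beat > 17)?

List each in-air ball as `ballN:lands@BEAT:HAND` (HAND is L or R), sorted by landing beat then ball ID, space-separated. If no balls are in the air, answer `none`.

Answer: ball4:lands@18:L ball3:lands@19:R ball2:lands@21:R

Derivation:
Beat 0 (L): throw ball1 h=4 -> lands@4:L; in-air after throw: [b1@4:L]
Beat 1 (R): throw ball2 h=1 -> lands@2:L; in-air after throw: [b2@2:L b1@4:L]
Beat 2 (L): throw ball2 h=7 -> lands@9:R; in-air after throw: [b1@4:L b2@9:R]
Beat 3 (R): throw ball3 h=4 -> lands@7:R; in-air after throw: [b1@4:L b3@7:R b2@9:R]
Beat 4 (L): throw ball1 h=1 -> lands@5:R; in-air after throw: [b1@5:R b3@7:R b2@9:R]
Beat 5 (R): throw ball1 h=7 -> lands@12:L; in-air after throw: [b3@7:R b2@9:R b1@12:L]
Beat 6 (L): throw ball4 h=4 -> lands@10:L; in-air after throw: [b3@7:R b2@9:R b4@10:L b1@12:L]
Beat 7 (R): throw ball3 h=1 -> lands@8:L; in-air after throw: [b3@8:L b2@9:R b4@10:L b1@12:L]
Beat 8 (L): throw ball3 h=7 -> lands@15:R; in-air after throw: [b2@9:R b4@10:L b1@12:L b3@15:R]
Beat 9 (R): throw ball2 h=4 -> lands@13:R; in-air after throw: [b4@10:L b1@12:L b2@13:R b3@15:R]
Beat 10 (L): throw ball4 h=1 -> lands@11:R; in-air after throw: [b4@11:R b1@12:L b2@13:R b3@15:R]
Beat 11 (R): throw ball4 h=7 -> lands@18:L; in-air after throw: [b1@12:L b2@13:R b3@15:R b4@18:L]
Beat 12 (L): throw ball1 h=4 -> lands@16:L; in-air after throw: [b2@13:R b3@15:R b1@16:L b4@18:L]
Beat 13 (R): throw ball2 h=1 -> lands@14:L; in-air after throw: [b2@14:L b3@15:R b1@16:L b4@18:L]
Beat 14 (L): throw ball2 h=7 -> lands@21:R; in-air after throw: [b3@15:R b1@16:L b4@18:L b2@21:R]
Beat 15 (R): throw ball3 h=4 -> lands@19:R; in-air after throw: [b1@16:L b4@18:L b3@19:R b2@21:R]
Beat 16 (L): throw ball1 h=1 -> lands@17:R; in-air after throw: [b1@17:R b4@18:L b3@19:R b2@21:R]
Beat 17 (R): throw ball1 h=7 -> lands@24:L; in-air after throw: [b4@18:L b3@19:R b2@21:R b1@24:L]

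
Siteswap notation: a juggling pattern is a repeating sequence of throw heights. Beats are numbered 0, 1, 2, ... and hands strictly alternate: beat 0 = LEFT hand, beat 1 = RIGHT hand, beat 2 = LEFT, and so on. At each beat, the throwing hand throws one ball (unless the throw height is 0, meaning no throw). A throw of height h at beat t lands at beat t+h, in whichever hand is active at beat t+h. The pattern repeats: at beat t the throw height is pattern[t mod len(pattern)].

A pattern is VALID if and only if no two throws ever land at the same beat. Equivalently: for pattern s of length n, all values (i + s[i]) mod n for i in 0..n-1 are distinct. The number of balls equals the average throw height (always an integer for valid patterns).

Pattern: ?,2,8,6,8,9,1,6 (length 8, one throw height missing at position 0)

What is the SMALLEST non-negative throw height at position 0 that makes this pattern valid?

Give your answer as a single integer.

i=0: s[i]=? (unknown)
i=1: (1 + 2) mod 8 = 3
i=2: (2 + 8) mod 8 = 2
i=3: (3 + 6) mod 8 = 1
i=4: (4 + 8) mod 8 = 4
i=5: (5 + 9) mod 8 = 6
i=6: (6 + 1) mod 8 = 7
i=7: (7 + 6) mod 8 = 5
Known residues: [1, 2, 3, 4, 5, 6, 7]; need a permutation of 0..7, so missing residue r = 0
Need (0 + s) mod 8 = 0; smallest s = (0 - 0) mod 8 = 0

Answer: 0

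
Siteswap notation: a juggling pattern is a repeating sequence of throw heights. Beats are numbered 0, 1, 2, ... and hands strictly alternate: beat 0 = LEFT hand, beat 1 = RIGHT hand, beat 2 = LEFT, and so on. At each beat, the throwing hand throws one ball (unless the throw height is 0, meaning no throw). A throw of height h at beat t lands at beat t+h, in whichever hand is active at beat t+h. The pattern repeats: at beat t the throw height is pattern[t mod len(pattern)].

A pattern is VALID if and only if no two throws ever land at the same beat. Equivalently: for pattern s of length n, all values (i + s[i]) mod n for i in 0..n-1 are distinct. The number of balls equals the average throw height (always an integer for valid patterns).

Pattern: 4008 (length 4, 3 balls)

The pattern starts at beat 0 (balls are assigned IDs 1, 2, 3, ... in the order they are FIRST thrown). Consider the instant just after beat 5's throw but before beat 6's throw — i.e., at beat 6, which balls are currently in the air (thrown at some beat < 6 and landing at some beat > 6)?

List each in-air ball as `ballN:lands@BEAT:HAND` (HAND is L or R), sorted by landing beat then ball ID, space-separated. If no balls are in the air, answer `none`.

Beat 0 (L): throw ball1 h=4 -> lands@4:L; in-air after throw: [b1@4:L]
Beat 3 (R): throw ball2 h=8 -> lands@11:R; in-air after throw: [b1@4:L b2@11:R]
Beat 4 (L): throw ball1 h=4 -> lands@8:L; in-air after throw: [b1@8:L b2@11:R]

Answer: ball1:lands@8:L ball2:lands@11:R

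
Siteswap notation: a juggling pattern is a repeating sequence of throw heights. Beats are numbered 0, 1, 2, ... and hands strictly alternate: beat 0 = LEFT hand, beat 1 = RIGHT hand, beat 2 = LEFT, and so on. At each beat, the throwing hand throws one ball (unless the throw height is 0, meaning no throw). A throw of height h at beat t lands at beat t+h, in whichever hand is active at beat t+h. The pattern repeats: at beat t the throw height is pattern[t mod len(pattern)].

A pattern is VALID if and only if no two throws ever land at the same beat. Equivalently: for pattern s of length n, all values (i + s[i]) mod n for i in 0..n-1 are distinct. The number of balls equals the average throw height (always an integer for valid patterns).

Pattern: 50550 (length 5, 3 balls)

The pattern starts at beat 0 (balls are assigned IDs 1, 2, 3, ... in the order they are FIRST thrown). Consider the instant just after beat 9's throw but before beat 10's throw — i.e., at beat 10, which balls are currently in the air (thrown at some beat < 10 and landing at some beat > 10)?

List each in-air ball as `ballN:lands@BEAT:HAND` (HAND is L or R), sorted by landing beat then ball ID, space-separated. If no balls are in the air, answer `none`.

Beat 0 (L): throw ball1 h=5 -> lands@5:R; in-air after throw: [b1@5:R]
Beat 2 (L): throw ball2 h=5 -> lands@7:R; in-air after throw: [b1@5:R b2@7:R]
Beat 3 (R): throw ball3 h=5 -> lands@8:L; in-air after throw: [b1@5:R b2@7:R b3@8:L]
Beat 5 (R): throw ball1 h=5 -> lands@10:L; in-air after throw: [b2@7:R b3@8:L b1@10:L]
Beat 7 (R): throw ball2 h=5 -> lands@12:L; in-air after throw: [b3@8:L b1@10:L b2@12:L]
Beat 8 (L): throw ball3 h=5 -> lands@13:R; in-air after throw: [b1@10:L b2@12:L b3@13:R]
Beat 10 (L): throw ball1 h=5 -> lands@15:R; in-air after throw: [b2@12:L b3@13:R b1@15:R]

Answer: ball2:lands@12:L ball3:lands@13:R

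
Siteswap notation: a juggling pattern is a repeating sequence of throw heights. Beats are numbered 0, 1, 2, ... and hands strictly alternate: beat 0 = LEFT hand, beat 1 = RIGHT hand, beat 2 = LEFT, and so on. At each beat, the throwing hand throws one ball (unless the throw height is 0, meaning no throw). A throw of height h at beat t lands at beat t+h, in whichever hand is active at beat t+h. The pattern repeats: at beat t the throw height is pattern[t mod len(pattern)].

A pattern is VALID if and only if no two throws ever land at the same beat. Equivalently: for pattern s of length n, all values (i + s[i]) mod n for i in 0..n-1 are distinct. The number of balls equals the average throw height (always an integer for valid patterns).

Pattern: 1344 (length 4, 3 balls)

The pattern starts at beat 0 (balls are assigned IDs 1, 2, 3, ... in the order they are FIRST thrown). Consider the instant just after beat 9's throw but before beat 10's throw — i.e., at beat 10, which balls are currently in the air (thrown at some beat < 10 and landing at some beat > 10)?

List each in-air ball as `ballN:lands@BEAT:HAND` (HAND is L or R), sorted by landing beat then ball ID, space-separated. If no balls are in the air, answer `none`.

Answer: ball3:lands@11:R ball1:lands@12:L

Derivation:
Beat 0 (L): throw ball1 h=1 -> lands@1:R; in-air after throw: [b1@1:R]
Beat 1 (R): throw ball1 h=3 -> lands@4:L; in-air after throw: [b1@4:L]
Beat 2 (L): throw ball2 h=4 -> lands@6:L; in-air after throw: [b1@4:L b2@6:L]
Beat 3 (R): throw ball3 h=4 -> lands@7:R; in-air after throw: [b1@4:L b2@6:L b3@7:R]
Beat 4 (L): throw ball1 h=1 -> lands@5:R; in-air after throw: [b1@5:R b2@6:L b3@7:R]
Beat 5 (R): throw ball1 h=3 -> lands@8:L; in-air after throw: [b2@6:L b3@7:R b1@8:L]
Beat 6 (L): throw ball2 h=4 -> lands@10:L; in-air after throw: [b3@7:R b1@8:L b2@10:L]
Beat 7 (R): throw ball3 h=4 -> lands@11:R; in-air after throw: [b1@8:L b2@10:L b3@11:R]
Beat 8 (L): throw ball1 h=1 -> lands@9:R; in-air after throw: [b1@9:R b2@10:L b3@11:R]
Beat 9 (R): throw ball1 h=3 -> lands@12:L; in-air after throw: [b2@10:L b3@11:R b1@12:L]
Beat 10 (L): throw ball2 h=4 -> lands@14:L; in-air after throw: [b3@11:R b1@12:L b2@14:L]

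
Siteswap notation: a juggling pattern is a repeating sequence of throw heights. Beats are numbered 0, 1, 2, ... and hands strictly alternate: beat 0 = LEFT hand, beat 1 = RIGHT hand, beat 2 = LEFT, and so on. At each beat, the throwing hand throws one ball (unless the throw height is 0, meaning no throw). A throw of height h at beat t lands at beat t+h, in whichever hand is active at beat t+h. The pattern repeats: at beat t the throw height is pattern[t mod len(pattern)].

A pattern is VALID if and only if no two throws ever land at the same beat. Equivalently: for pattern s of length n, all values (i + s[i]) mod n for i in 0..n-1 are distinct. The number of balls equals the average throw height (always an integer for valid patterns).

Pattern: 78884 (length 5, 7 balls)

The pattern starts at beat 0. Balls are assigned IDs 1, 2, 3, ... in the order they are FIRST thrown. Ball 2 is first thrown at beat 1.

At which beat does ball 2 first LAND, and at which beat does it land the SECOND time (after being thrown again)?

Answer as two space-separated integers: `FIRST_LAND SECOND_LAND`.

Answer: 9 13

Derivation:
Beat 0 (L): throw ball1 h=7 -> lands@7:R; in-air after throw: [b1@7:R]
Beat 1 (R): throw ball2 h=8 -> lands@9:R; in-air after throw: [b1@7:R b2@9:R]
Beat 2 (L): throw ball3 h=8 -> lands@10:L; in-air after throw: [b1@7:R b2@9:R b3@10:L]
Beat 3 (R): throw ball4 h=8 -> lands@11:R; in-air after throw: [b1@7:R b2@9:R b3@10:L b4@11:R]
Beat 4 (L): throw ball5 h=4 -> lands@8:L; in-air after throw: [b1@7:R b5@8:L b2@9:R b3@10:L b4@11:R]
Beat 5 (R): throw ball6 h=7 -> lands@12:L; in-air after throw: [b1@7:R b5@8:L b2@9:R b3@10:L b4@11:R b6@12:L]
Beat 6 (L): throw ball7 h=8 -> lands@14:L; in-air after throw: [b1@7:R b5@8:L b2@9:R b3@10:L b4@11:R b6@12:L b7@14:L]
Beat 7 (R): throw ball1 h=8 -> lands@15:R; in-air after throw: [b5@8:L b2@9:R b3@10:L b4@11:R b6@12:L b7@14:L b1@15:R]
Beat 8 (L): throw ball5 h=8 -> lands@16:L; in-air after throw: [b2@9:R b3@10:L b4@11:R b6@12:L b7@14:L b1@15:R b5@16:L]
Beat 9 (R): throw ball2 h=4 -> lands@13:R; in-air after throw: [b3@10:L b4@11:R b6@12:L b2@13:R b7@14:L b1@15:R b5@16:L]
Beat 10 (L): throw ball3 h=7 -> lands@17:R; in-air after throw: [b4@11:R b6@12:L b2@13:R b7@14:L b1@15:R b5@16:L b3@17:R]
Beat 11 (R): throw ball4 h=8 -> lands@19:R; in-air after throw: [b6@12:L b2@13:R b7@14:L b1@15:R b5@16:L b3@17:R b4@19:R]
Beat 12 (L): throw ball6 h=8 -> lands@20:L; in-air after throw: [b2@13:R b7@14:L b1@15:R b5@16:L b3@17:R b4@19:R b6@20:L]
Beat 13 (R): throw ball2 h=8 -> lands@21:R; in-air after throw: [b7@14:L b1@15:R b5@16:L b3@17:R b4@19:R b6@20:L b2@21:R]
Ball 2: thrown@1 h=8 -> first land @9; rethrown@9 h=4 -> second land @13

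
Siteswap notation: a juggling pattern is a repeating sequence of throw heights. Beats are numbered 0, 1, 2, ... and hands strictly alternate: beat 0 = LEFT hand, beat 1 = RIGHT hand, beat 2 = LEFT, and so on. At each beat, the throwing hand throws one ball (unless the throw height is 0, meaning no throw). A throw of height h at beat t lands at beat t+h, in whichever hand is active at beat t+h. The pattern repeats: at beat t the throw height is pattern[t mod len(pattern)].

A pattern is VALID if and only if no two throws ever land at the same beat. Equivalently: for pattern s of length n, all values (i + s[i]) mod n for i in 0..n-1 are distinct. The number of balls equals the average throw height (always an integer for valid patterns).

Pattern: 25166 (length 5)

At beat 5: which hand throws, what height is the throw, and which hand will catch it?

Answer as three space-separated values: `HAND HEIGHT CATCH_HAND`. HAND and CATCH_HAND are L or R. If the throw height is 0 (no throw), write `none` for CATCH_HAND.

Answer: R 2 R

Derivation:
Beat 5: 5 mod 2 = 1, so hand = R
Throw height = pattern[5 mod 5] = pattern[0] = 2
Lands at beat 5+2=7, 7 mod 2 = 1, so catch hand = R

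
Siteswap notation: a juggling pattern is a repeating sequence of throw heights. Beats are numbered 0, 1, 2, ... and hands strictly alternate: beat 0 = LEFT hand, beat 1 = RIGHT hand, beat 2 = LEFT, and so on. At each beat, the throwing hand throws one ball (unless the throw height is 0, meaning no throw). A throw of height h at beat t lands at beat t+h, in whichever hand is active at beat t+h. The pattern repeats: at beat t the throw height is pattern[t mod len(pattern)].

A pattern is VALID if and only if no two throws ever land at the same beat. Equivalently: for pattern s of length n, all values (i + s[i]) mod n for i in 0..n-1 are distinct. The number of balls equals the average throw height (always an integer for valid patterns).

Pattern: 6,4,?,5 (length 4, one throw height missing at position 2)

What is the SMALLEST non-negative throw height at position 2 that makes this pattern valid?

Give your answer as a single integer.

Answer: 1

Derivation:
i=0: (0 + 6) mod 4 = 2
i=1: (1 + 4) mod 4 = 1
i=2: s[i]=? (unknown)
i=3: (3 + 5) mod 4 = 0
Known residues: [0, 1, 2]; need a permutation of 0..3, so missing residue r = 3
Need (2 + s) mod 4 = 3; smallest s = (3 - 2) mod 4 = 1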